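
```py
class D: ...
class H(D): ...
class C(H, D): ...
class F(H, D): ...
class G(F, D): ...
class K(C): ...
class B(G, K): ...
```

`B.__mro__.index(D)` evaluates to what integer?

L[B] = B + merge(L[G], L[K], [G K])
  take G:  [G F H D object] + [K C H D object] + [G K]
  take F:  [F H D object] + [K C H D object] + [K]
  take K:  [H D object] + [K C H D object] + [K]
  take C:  [H D object] + [C H D object]
  take H:  [H D object] + [H D object]
  take D:  [D object] + [D object]
  take object:  [object] + [object]
MRO: B G F K C H D object
D sits at index 6.

6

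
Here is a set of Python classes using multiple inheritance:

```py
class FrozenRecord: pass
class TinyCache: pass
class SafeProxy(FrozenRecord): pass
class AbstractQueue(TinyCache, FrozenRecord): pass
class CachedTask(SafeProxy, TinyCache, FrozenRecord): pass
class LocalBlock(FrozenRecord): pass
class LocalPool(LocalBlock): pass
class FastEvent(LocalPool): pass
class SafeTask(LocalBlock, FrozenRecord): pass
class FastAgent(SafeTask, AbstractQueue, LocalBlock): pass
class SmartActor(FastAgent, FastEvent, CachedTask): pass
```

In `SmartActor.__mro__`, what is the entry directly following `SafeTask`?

AbstractQueue

L[SmartActor] = SmartActor + merge(L[FastAgent], L[FastEvent], L[CachedTask], [FastAgent FastEvent CachedTask])
  take FastAgent:  [FastAgent SafeTask AbstractQueue LocalBlock TinyCache FrozenRecord object] + [FastEvent LocalPool LocalBlock FrozenRecord object] + [CachedTask SafeProxy TinyCache FrozenRecord object] + [FastAgent FastEvent CachedTask]
  take SafeTask:  [SafeTask AbstractQueue LocalBlock TinyCache FrozenRecord object] + [FastEvent LocalPool LocalBlock FrozenRecord object] + [CachedTask SafeProxy TinyCache FrozenRecord object] + [FastEvent CachedTask]
  take AbstractQueue:  [AbstractQueue LocalBlock TinyCache FrozenRecord object] + [FastEvent LocalPool LocalBlock FrozenRecord object] + [CachedTask SafeProxy TinyCache FrozenRecord object] + [FastEvent CachedTask]
  take FastEvent:  [LocalBlock TinyCache FrozenRecord object] + [FastEvent LocalPool LocalBlock FrozenRecord object] + [CachedTask SafeProxy TinyCache FrozenRecord object] + [FastEvent CachedTask]
  take LocalPool:  [LocalBlock TinyCache FrozenRecord object] + [LocalPool LocalBlock FrozenRecord object] + [CachedTask SafeProxy TinyCache FrozenRecord object] + [CachedTask]
  take LocalBlock:  [LocalBlock TinyCache FrozenRecord object] + [LocalBlock FrozenRecord object] + [CachedTask SafeProxy TinyCache FrozenRecord object] + [CachedTask]
  take CachedTask:  [TinyCache FrozenRecord object] + [FrozenRecord object] + [CachedTask SafeProxy TinyCache FrozenRecord object] + [CachedTask]
  take SafeProxy:  [TinyCache FrozenRecord object] + [FrozenRecord object] + [SafeProxy TinyCache FrozenRecord object]
  take TinyCache:  [TinyCache FrozenRecord object] + [FrozenRecord object] + [TinyCache FrozenRecord object]
  take FrozenRecord:  [FrozenRecord object] + [FrozenRecord object] + [FrozenRecord object]
  take object:  [object] + [object] + [object]
MRO: SmartActor FastAgent SafeTask AbstractQueue FastEvent LocalPool LocalBlock CachedTask SafeProxy TinyCache FrozenRecord object
SafeTask is at position 2; next is AbstractQueue.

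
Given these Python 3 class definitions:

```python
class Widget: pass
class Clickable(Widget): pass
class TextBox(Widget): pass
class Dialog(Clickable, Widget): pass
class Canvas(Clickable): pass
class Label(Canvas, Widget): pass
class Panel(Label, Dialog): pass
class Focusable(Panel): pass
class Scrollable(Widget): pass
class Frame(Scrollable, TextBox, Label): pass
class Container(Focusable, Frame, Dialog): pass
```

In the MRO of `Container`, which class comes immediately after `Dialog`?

L[Container] = Container + merge(L[Focusable], L[Frame], L[Dialog], [Focusable Frame Dialog])
  take Focusable:  [Focusable Panel Label Canvas Dialog Clickable Widget object] + [Frame Scrollable TextBox Label Canvas Clickable Widget object] + [Dialog Clickable Widget object] + [Focusable Frame Dialog]
  take Panel:  [Panel Label Canvas Dialog Clickable Widget object] + [Frame Scrollable TextBox Label Canvas Clickable Widget object] + [Dialog Clickable Widget object] + [Frame Dialog]
  take Frame:  [Label Canvas Dialog Clickable Widget object] + [Frame Scrollable TextBox Label Canvas Clickable Widget object] + [Dialog Clickable Widget object] + [Frame Dialog]
  take Scrollable:  [Label Canvas Dialog Clickable Widget object] + [Scrollable TextBox Label Canvas Clickable Widget object] + [Dialog Clickable Widget object] + [Dialog]
  take TextBox:  [Label Canvas Dialog Clickable Widget object] + [TextBox Label Canvas Clickable Widget object] + [Dialog Clickable Widget object] + [Dialog]
  take Label:  [Label Canvas Dialog Clickable Widget object] + [Label Canvas Clickable Widget object] + [Dialog Clickable Widget object] + [Dialog]
  take Canvas:  [Canvas Dialog Clickable Widget object] + [Canvas Clickable Widget object] + [Dialog Clickable Widget object] + [Dialog]
  take Dialog:  [Dialog Clickable Widget object] + [Clickable Widget object] + [Dialog Clickable Widget object] + [Dialog]
  take Clickable:  [Clickable Widget object] + [Clickable Widget object] + [Clickable Widget object]
  take Widget:  [Widget object] + [Widget object] + [Widget object]
  take object:  [object] + [object] + [object]
MRO: Container Focusable Panel Frame Scrollable TextBox Label Canvas Dialog Clickable Widget object
Dialog is at position 8; next is Clickable.

Clickable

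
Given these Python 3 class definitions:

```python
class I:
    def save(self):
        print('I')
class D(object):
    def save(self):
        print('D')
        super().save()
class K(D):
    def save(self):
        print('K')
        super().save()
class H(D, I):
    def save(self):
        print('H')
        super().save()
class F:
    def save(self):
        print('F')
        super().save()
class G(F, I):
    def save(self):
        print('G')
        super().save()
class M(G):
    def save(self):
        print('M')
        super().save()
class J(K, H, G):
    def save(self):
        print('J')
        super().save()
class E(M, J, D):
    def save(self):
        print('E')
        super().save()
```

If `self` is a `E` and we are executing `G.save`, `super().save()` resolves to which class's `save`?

L[E] = E + merge(L[M], L[J], L[D], [M J D])
  take M:  [M G F I object] + [J K H D G F I object] + [D object] + [M J D]
  take J:  [G F I object] + [J K H D G F I object] + [D object] + [J D]
  take K:  [G F I object] + [K H D G F I object] + [D object] + [D]
  take H:  [G F I object] + [H D G F I object] + [D object] + [D]
  take D:  [G F I object] + [D G F I object] + [D object] + [D]
  take G:  [G F I object] + [G F I object] + [object]
  take F:  [F I object] + [F I object] + [object]
  take I:  [I object] + [I object] + [object]
  take object:  [object] + [object] + [object]
MRO: E M J K H D G F I object
super() in G.save on a E instance goes to the class after G in E's MRO: F.

F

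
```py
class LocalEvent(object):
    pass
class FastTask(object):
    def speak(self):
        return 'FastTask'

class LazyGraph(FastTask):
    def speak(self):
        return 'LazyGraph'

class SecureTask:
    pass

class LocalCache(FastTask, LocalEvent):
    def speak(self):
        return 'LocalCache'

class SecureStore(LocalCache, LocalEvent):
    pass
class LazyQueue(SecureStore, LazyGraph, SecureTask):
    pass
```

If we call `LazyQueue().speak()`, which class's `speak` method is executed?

L[LazyQueue] = LazyQueue + merge(L[SecureStore], L[LazyGraph], L[SecureTask], [SecureStore LazyGraph SecureTask])
  take SecureStore:  [SecureStore LocalCache FastTask LocalEvent object] + [LazyGraph FastTask object] + [SecureTask object] + [SecureStore LazyGraph SecureTask]
  take LocalCache:  [LocalCache FastTask LocalEvent object] + [LazyGraph FastTask object] + [SecureTask object] + [LazyGraph SecureTask]
  take LazyGraph:  [FastTask LocalEvent object] + [LazyGraph FastTask object] + [SecureTask object] + [LazyGraph SecureTask]
  take FastTask:  [FastTask LocalEvent object] + [FastTask object] + [SecureTask object] + [SecureTask]
  take LocalEvent:  [LocalEvent object] + [object] + [SecureTask object] + [SecureTask]
  take SecureTask:  [object] + [object] + [SecureTask object] + [SecureTask]
  take object:  [object] + [object] + [object]
MRO: LazyQueue SecureStore LocalCache LazyGraph FastTask LocalEvent SecureTask object
speak is defined in: FastTask, LazyGraph, LocalCache. First along the MRO is LocalCache.

LocalCache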